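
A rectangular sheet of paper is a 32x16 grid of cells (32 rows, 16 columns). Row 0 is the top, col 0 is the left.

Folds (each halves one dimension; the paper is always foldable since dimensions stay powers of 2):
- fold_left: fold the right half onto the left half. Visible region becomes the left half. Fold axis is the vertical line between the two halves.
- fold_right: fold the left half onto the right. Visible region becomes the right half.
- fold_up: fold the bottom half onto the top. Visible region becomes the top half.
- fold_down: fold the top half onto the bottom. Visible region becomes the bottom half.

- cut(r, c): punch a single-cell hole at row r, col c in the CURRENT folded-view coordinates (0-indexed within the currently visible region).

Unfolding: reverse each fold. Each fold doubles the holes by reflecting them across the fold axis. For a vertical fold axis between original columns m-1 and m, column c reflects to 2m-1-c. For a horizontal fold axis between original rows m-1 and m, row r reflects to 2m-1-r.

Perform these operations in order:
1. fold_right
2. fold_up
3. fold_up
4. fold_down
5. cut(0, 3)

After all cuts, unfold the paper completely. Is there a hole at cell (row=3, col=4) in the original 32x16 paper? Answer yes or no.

Answer: yes

Derivation:
Op 1 fold_right: fold axis v@8; visible region now rows[0,32) x cols[8,16) = 32x8
Op 2 fold_up: fold axis h@16; visible region now rows[0,16) x cols[8,16) = 16x8
Op 3 fold_up: fold axis h@8; visible region now rows[0,8) x cols[8,16) = 8x8
Op 4 fold_down: fold axis h@4; visible region now rows[4,8) x cols[8,16) = 4x8
Op 5 cut(0, 3): punch at orig (4,11); cuts so far [(4, 11)]; region rows[4,8) x cols[8,16) = 4x8
Unfold 1 (reflect across h@4): 2 holes -> [(3, 11), (4, 11)]
Unfold 2 (reflect across h@8): 4 holes -> [(3, 11), (4, 11), (11, 11), (12, 11)]
Unfold 3 (reflect across h@16): 8 holes -> [(3, 11), (4, 11), (11, 11), (12, 11), (19, 11), (20, 11), (27, 11), (28, 11)]
Unfold 4 (reflect across v@8): 16 holes -> [(3, 4), (3, 11), (4, 4), (4, 11), (11, 4), (11, 11), (12, 4), (12, 11), (19, 4), (19, 11), (20, 4), (20, 11), (27, 4), (27, 11), (28, 4), (28, 11)]
Holes: [(3, 4), (3, 11), (4, 4), (4, 11), (11, 4), (11, 11), (12, 4), (12, 11), (19, 4), (19, 11), (20, 4), (20, 11), (27, 4), (27, 11), (28, 4), (28, 11)]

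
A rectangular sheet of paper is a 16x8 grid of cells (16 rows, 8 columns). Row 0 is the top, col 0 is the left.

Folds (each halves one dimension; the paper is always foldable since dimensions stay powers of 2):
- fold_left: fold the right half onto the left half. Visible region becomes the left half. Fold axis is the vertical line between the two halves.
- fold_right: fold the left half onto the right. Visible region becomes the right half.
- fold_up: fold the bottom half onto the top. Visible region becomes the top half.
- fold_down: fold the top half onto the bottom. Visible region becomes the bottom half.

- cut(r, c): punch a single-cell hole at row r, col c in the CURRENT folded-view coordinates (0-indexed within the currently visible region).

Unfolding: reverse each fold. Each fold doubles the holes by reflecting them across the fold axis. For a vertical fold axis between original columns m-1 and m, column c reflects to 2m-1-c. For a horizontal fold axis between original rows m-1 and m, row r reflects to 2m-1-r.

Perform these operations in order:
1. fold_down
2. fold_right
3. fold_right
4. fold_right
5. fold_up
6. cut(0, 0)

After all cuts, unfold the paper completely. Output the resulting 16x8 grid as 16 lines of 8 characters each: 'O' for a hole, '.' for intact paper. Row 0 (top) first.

Op 1 fold_down: fold axis h@8; visible region now rows[8,16) x cols[0,8) = 8x8
Op 2 fold_right: fold axis v@4; visible region now rows[8,16) x cols[4,8) = 8x4
Op 3 fold_right: fold axis v@6; visible region now rows[8,16) x cols[6,8) = 8x2
Op 4 fold_right: fold axis v@7; visible region now rows[8,16) x cols[7,8) = 8x1
Op 5 fold_up: fold axis h@12; visible region now rows[8,12) x cols[7,8) = 4x1
Op 6 cut(0, 0): punch at orig (8,7); cuts so far [(8, 7)]; region rows[8,12) x cols[7,8) = 4x1
Unfold 1 (reflect across h@12): 2 holes -> [(8, 7), (15, 7)]
Unfold 2 (reflect across v@7): 4 holes -> [(8, 6), (8, 7), (15, 6), (15, 7)]
Unfold 3 (reflect across v@6): 8 holes -> [(8, 4), (8, 5), (8, 6), (8, 7), (15, 4), (15, 5), (15, 6), (15, 7)]
Unfold 4 (reflect across v@4): 16 holes -> [(8, 0), (8, 1), (8, 2), (8, 3), (8, 4), (8, 5), (8, 6), (8, 7), (15, 0), (15, 1), (15, 2), (15, 3), (15, 4), (15, 5), (15, 6), (15, 7)]
Unfold 5 (reflect across h@8): 32 holes -> [(0, 0), (0, 1), (0, 2), (0, 3), (0, 4), (0, 5), (0, 6), (0, 7), (7, 0), (7, 1), (7, 2), (7, 3), (7, 4), (7, 5), (7, 6), (7, 7), (8, 0), (8, 1), (8, 2), (8, 3), (8, 4), (8, 5), (8, 6), (8, 7), (15, 0), (15, 1), (15, 2), (15, 3), (15, 4), (15, 5), (15, 6), (15, 7)]

Answer: OOOOOOOO
........
........
........
........
........
........
OOOOOOOO
OOOOOOOO
........
........
........
........
........
........
OOOOOOOO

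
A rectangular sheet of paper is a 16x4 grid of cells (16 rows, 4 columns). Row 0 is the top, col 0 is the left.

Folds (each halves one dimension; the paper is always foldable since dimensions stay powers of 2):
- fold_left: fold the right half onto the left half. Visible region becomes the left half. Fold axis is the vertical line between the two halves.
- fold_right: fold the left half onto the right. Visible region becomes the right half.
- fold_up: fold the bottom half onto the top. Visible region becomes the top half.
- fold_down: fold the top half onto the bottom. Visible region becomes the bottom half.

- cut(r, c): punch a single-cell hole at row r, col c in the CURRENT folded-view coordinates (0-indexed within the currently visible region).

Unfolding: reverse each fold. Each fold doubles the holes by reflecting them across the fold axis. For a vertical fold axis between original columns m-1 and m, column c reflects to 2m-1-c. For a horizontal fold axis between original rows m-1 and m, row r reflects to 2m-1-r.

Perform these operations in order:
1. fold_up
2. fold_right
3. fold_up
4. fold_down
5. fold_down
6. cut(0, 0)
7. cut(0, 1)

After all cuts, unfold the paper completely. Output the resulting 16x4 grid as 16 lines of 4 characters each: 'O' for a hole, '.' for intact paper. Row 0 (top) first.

Op 1 fold_up: fold axis h@8; visible region now rows[0,8) x cols[0,4) = 8x4
Op 2 fold_right: fold axis v@2; visible region now rows[0,8) x cols[2,4) = 8x2
Op 3 fold_up: fold axis h@4; visible region now rows[0,4) x cols[2,4) = 4x2
Op 4 fold_down: fold axis h@2; visible region now rows[2,4) x cols[2,4) = 2x2
Op 5 fold_down: fold axis h@3; visible region now rows[3,4) x cols[2,4) = 1x2
Op 6 cut(0, 0): punch at orig (3,2); cuts so far [(3, 2)]; region rows[3,4) x cols[2,4) = 1x2
Op 7 cut(0, 1): punch at orig (3,3); cuts so far [(3, 2), (3, 3)]; region rows[3,4) x cols[2,4) = 1x2
Unfold 1 (reflect across h@3): 4 holes -> [(2, 2), (2, 3), (3, 2), (3, 3)]
Unfold 2 (reflect across h@2): 8 holes -> [(0, 2), (0, 3), (1, 2), (1, 3), (2, 2), (2, 3), (3, 2), (3, 3)]
Unfold 3 (reflect across h@4): 16 holes -> [(0, 2), (0, 3), (1, 2), (1, 3), (2, 2), (2, 3), (3, 2), (3, 3), (4, 2), (4, 3), (5, 2), (5, 3), (6, 2), (6, 3), (7, 2), (7, 3)]
Unfold 4 (reflect across v@2): 32 holes -> [(0, 0), (0, 1), (0, 2), (0, 3), (1, 0), (1, 1), (1, 2), (1, 3), (2, 0), (2, 1), (2, 2), (2, 3), (3, 0), (3, 1), (3, 2), (3, 3), (4, 0), (4, 1), (4, 2), (4, 3), (5, 0), (5, 1), (5, 2), (5, 3), (6, 0), (6, 1), (6, 2), (6, 3), (7, 0), (7, 1), (7, 2), (7, 3)]
Unfold 5 (reflect across h@8): 64 holes -> [(0, 0), (0, 1), (0, 2), (0, 3), (1, 0), (1, 1), (1, 2), (1, 3), (2, 0), (2, 1), (2, 2), (2, 3), (3, 0), (3, 1), (3, 2), (3, 3), (4, 0), (4, 1), (4, 2), (4, 3), (5, 0), (5, 1), (5, 2), (5, 3), (6, 0), (6, 1), (6, 2), (6, 3), (7, 0), (7, 1), (7, 2), (7, 3), (8, 0), (8, 1), (8, 2), (8, 3), (9, 0), (9, 1), (9, 2), (9, 3), (10, 0), (10, 1), (10, 2), (10, 3), (11, 0), (11, 1), (11, 2), (11, 3), (12, 0), (12, 1), (12, 2), (12, 3), (13, 0), (13, 1), (13, 2), (13, 3), (14, 0), (14, 1), (14, 2), (14, 3), (15, 0), (15, 1), (15, 2), (15, 3)]

Answer: OOOO
OOOO
OOOO
OOOO
OOOO
OOOO
OOOO
OOOO
OOOO
OOOO
OOOO
OOOO
OOOO
OOOO
OOOO
OOOO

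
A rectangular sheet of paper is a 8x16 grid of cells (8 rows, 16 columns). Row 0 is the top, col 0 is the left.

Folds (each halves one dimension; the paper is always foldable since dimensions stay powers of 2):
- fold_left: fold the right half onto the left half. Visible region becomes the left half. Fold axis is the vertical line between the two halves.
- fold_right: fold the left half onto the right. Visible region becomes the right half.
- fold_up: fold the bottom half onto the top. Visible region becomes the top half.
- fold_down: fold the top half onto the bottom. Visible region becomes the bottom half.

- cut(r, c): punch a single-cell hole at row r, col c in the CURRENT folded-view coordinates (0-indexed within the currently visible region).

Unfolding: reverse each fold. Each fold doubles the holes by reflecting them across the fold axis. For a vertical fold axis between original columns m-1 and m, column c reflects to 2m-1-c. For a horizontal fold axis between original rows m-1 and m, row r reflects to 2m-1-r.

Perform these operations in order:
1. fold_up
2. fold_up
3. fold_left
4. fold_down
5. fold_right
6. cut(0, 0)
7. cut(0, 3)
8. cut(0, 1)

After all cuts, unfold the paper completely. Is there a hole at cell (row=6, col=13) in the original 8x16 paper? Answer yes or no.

Answer: yes

Derivation:
Op 1 fold_up: fold axis h@4; visible region now rows[0,4) x cols[0,16) = 4x16
Op 2 fold_up: fold axis h@2; visible region now rows[0,2) x cols[0,16) = 2x16
Op 3 fold_left: fold axis v@8; visible region now rows[0,2) x cols[0,8) = 2x8
Op 4 fold_down: fold axis h@1; visible region now rows[1,2) x cols[0,8) = 1x8
Op 5 fold_right: fold axis v@4; visible region now rows[1,2) x cols[4,8) = 1x4
Op 6 cut(0, 0): punch at orig (1,4); cuts so far [(1, 4)]; region rows[1,2) x cols[4,8) = 1x4
Op 7 cut(0, 3): punch at orig (1,7); cuts so far [(1, 4), (1, 7)]; region rows[1,2) x cols[4,8) = 1x4
Op 8 cut(0, 1): punch at orig (1,5); cuts so far [(1, 4), (1, 5), (1, 7)]; region rows[1,2) x cols[4,8) = 1x4
Unfold 1 (reflect across v@4): 6 holes -> [(1, 0), (1, 2), (1, 3), (1, 4), (1, 5), (1, 7)]
Unfold 2 (reflect across h@1): 12 holes -> [(0, 0), (0, 2), (0, 3), (0, 4), (0, 5), (0, 7), (1, 0), (1, 2), (1, 3), (1, 4), (1, 5), (1, 7)]
Unfold 3 (reflect across v@8): 24 holes -> [(0, 0), (0, 2), (0, 3), (0, 4), (0, 5), (0, 7), (0, 8), (0, 10), (0, 11), (0, 12), (0, 13), (0, 15), (1, 0), (1, 2), (1, 3), (1, 4), (1, 5), (1, 7), (1, 8), (1, 10), (1, 11), (1, 12), (1, 13), (1, 15)]
Unfold 4 (reflect across h@2): 48 holes -> [(0, 0), (0, 2), (0, 3), (0, 4), (0, 5), (0, 7), (0, 8), (0, 10), (0, 11), (0, 12), (0, 13), (0, 15), (1, 0), (1, 2), (1, 3), (1, 4), (1, 5), (1, 7), (1, 8), (1, 10), (1, 11), (1, 12), (1, 13), (1, 15), (2, 0), (2, 2), (2, 3), (2, 4), (2, 5), (2, 7), (2, 8), (2, 10), (2, 11), (2, 12), (2, 13), (2, 15), (3, 0), (3, 2), (3, 3), (3, 4), (3, 5), (3, 7), (3, 8), (3, 10), (3, 11), (3, 12), (3, 13), (3, 15)]
Unfold 5 (reflect across h@4): 96 holes -> [(0, 0), (0, 2), (0, 3), (0, 4), (0, 5), (0, 7), (0, 8), (0, 10), (0, 11), (0, 12), (0, 13), (0, 15), (1, 0), (1, 2), (1, 3), (1, 4), (1, 5), (1, 7), (1, 8), (1, 10), (1, 11), (1, 12), (1, 13), (1, 15), (2, 0), (2, 2), (2, 3), (2, 4), (2, 5), (2, 7), (2, 8), (2, 10), (2, 11), (2, 12), (2, 13), (2, 15), (3, 0), (3, 2), (3, 3), (3, 4), (3, 5), (3, 7), (3, 8), (3, 10), (3, 11), (3, 12), (3, 13), (3, 15), (4, 0), (4, 2), (4, 3), (4, 4), (4, 5), (4, 7), (4, 8), (4, 10), (4, 11), (4, 12), (4, 13), (4, 15), (5, 0), (5, 2), (5, 3), (5, 4), (5, 5), (5, 7), (5, 8), (5, 10), (5, 11), (5, 12), (5, 13), (5, 15), (6, 0), (6, 2), (6, 3), (6, 4), (6, 5), (6, 7), (6, 8), (6, 10), (6, 11), (6, 12), (6, 13), (6, 15), (7, 0), (7, 2), (7, 3), (7, 4), (7, 5), (7, 7), (7, 8), (7, 10), (7, 11), (7, 12), (7, 13), (7, 15)]
Holes: [(0, 0), (0, 2), (0, 3), (0, 4), (0, 5), (0, 7), (0, 8), (0, 10), (0, 11), (0, 12), (0, 13), (0, 15), (1, 0), (1, 2), (1, 3), (1, 4), (1, 5), (1, 7), (1, 8), (1, 10), (1, 11), (1, 12), (1, 13), (1, 15), (2, 0), (2, 2), (2, 3), (2, 4), (2, 5), (2, 7), (2, 8), (2, 10), (2, 11), (2, 12), (2, 13), (2, 15), (3, 0), (3, 2), (3, 3), (3, 4), (3, 5), (3, 7), (3, 8), (3, 10), (3, 11), (3, 12), (3, 13), (3, 15), (4, 0), (4, 2), (4, 3), (4, 4), (4, 5), (4, 7), (4, 8), (4, 10), (4, 11), (4, 12), (4, 13), (4, 15), (5, 0), (5, 2), (5, 3), (5, 4), (5, 5), (5, 7), (5, 8), (5, 10), (5, 11), (5, 12), (5, 13), (5, 15), (6, 0), (6, 2), (6, 3), (6, 4), (6, 5), (6, 7), (6, 8), (6, 10), (6, 11), (6, 12), (6, 13), (6, 15), (7, 0), (7, 2), (7, 3), (7, 4), (7, 5), (7, 7), (7, 8), (7, 10), (7, 11), (7, 12), (7, 13), (7, 15)]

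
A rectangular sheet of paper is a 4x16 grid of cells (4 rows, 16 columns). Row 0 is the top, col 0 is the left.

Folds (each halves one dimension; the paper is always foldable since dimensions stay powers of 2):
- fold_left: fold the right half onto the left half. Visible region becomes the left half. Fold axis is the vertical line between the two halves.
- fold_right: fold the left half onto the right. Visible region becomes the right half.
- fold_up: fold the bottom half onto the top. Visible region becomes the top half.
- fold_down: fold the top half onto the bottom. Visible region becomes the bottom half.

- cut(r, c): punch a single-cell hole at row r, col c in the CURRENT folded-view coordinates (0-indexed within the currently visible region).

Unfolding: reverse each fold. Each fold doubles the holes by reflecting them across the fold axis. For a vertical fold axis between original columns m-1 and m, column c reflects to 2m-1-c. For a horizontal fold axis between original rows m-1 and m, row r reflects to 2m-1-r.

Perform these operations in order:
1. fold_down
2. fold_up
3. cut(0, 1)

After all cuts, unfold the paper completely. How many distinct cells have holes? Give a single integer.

Answer: 4

Derivation:
Op 1 fold_down: fold axis h@2; visible region now rows[2,4) x cols[0,16) = 2x16
Op 2 fold_up: fold axis h@3; visible region now rows[2,3) x cols[0,16) = 1x16
Op 3 cut(0, 1): punch at orig (2,1); cuts so far [(2, 1)]; region rows[2,3) x cols[0,16) = 1x16
Unfold 1 (reflect across h@3): 2 holes -> [(2, 1), (3, 1)]
Unfold 2 (reflect across h@2): 4 holes -> [(0, 1), (1, 1), (2, 1), (3, 1)]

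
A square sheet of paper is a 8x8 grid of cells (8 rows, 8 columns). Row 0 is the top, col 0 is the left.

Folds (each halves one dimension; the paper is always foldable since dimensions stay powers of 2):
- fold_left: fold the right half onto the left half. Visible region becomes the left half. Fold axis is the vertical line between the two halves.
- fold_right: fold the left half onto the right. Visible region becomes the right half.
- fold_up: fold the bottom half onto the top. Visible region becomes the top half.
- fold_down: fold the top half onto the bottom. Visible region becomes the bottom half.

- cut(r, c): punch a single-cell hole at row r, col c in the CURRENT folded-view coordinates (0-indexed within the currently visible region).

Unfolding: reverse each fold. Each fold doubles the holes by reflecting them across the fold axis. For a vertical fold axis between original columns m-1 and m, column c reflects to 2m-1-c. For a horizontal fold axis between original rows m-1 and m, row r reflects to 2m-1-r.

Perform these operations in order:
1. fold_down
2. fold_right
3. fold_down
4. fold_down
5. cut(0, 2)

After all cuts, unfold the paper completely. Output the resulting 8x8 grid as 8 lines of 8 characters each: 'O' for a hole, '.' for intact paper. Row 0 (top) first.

Answer: .O....O.
.O....O.
.O....O.
.O....O.
.O....O.
.O....O.
.O....O.
.O....O.

Derivation:
Op 1 fold_down: fold axis h@4; visible region now rows[4,8) x cols[0,8) = 4x8
Op 2 fold_right: fold axis v@4; visible region now rows[4,8) x cols[4,8) = 4x4
Op 3 fold_down: fold axis h@6; visible region now rows[6,8) x cols[4,8) = 2x4
Op 4 fold_down: fold axis h@7; visible region now rows[7,8) x cols[4,8) = 1x4
Op 5 cut(0, 2): punch at orig (7,6); cuts so far [(7, 6)]; region rows[7,8) x cols[4,8) = 1x4
Unfold 1 (reflect across h@7): 2 holes -> [(6, 6), (7, 6)]
Unfold 2 (reflect across h@6): 4 holes -> [(4, 6), (5, 6), (6, 6), (7, 6)]
Unfold 3 (reflect across v@4): 8 holes -> [(4, 1), (4, 6), (5, 1), (5, 6), (6, 1), (6, 6), (7, 1), (7, 6)]
Unfold 4 (reflect across h@4): 16 holes -> [(0, 1), (0, 6), (1, 1), (1, 6), (2, 1), (2, 6), (3, 1), (3, 6), (4, 1), (4, 6), (5, 1), (5, 6), (6, 1), (6, 6), (7, 1), (7, 6)]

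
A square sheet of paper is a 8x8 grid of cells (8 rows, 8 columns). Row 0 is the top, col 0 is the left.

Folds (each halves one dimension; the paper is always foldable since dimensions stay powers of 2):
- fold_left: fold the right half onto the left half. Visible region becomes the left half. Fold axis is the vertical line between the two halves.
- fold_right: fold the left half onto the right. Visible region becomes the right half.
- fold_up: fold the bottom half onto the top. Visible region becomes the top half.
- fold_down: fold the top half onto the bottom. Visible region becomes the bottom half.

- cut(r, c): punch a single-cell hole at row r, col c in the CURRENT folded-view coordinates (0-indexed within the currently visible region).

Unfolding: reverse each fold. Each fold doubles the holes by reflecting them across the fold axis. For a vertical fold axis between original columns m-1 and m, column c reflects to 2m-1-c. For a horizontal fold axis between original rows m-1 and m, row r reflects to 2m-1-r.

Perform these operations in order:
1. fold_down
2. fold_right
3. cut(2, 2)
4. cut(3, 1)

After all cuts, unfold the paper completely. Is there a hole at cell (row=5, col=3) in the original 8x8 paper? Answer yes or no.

Op 1 fold_down: fold axis h@4; visible region now rows[4,8) x cols[0,8) = 4x8
Op 2 fold_right: fold axis v@4; visible region now rows[4,8) x cols[4,8) = 4x4
Op 3 cut(2, 2): punch at orig (6,6); cuts so far [(6, 6)]; region rows[4,8) x cols[4,8) = 4x4
Op 4 cut(3, 1): punch at orig (7,5); cuts so far [(6, 6), (7, 5)]; region rows[4,8) x cols[4,8) = 4x4
Unfold 1 (reflect across v@4): 4 holes -> [(6, 1), (6, 6), (7, 2), (7, 5)]
Unfold 2 (reflect across h@4): 8 holes -> [(0, 2), (0, 5), (1, 1), (1, 6), (6, 1), (6, 6), (7, 2), (7, 5)]
Holes: [(0, 2), (0, 5), (1, 1), (1, 6), (6, 1), (6, 6), (7, 2), (7, 5)]

Answer: no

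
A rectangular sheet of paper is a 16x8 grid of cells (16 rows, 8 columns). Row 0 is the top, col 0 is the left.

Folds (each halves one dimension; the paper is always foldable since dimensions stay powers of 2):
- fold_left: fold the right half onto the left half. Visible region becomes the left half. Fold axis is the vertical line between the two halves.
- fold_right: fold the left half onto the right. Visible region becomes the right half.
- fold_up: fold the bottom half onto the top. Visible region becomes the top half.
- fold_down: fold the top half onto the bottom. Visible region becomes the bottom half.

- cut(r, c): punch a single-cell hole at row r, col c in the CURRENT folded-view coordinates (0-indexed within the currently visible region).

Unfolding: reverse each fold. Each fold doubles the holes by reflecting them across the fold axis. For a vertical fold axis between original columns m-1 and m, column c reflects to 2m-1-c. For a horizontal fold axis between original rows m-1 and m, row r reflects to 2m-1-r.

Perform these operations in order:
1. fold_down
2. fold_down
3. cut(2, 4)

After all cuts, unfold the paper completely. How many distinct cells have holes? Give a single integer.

Answer: 4

Derivation:
Op 1 fold_down: fold axis h@8; visible region now rows[8,16) x cols[0,8) = 8x8
Op 2 fold_down: fold axis h@12; visible region now rows[12,16) x cols[0,8) = 4x8
Op 3 cut(2, 4): punch at orig (14,4); cuts so far [(14, 4)]; region rows[12,16) x cols[0,8) = 4x8
Unfold 1 (reflect across h@12): 2 holes -> [(9, 4), (14, 4)]
Unfold 2 (reflect across h@8): 4 holes -> [(1, 4), (6, 4), (9, 4), (14, 4)]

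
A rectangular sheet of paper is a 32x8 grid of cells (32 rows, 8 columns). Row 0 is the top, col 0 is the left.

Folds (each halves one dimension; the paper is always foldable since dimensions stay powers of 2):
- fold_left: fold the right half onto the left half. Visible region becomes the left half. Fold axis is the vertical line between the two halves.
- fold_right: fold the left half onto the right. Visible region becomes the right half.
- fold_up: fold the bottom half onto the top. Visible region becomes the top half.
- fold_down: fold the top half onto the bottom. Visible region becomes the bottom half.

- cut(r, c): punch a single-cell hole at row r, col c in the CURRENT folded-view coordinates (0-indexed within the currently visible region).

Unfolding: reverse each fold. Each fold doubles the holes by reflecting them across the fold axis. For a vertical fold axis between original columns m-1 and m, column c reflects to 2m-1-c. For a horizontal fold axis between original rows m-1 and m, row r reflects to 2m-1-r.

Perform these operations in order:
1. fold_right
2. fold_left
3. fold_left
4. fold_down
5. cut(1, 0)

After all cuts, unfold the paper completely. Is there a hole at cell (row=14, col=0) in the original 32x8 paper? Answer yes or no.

Op 1 fold_right: fold axis v@4; visible region now rows[0,32) x cols[4,8) = 32x4
Op 2 fold_left: fold axis v@6; visible region now rows[0,32) x cols[4,6) = 32x2
Op 3 fold_left: fold axis v@5; visible region now rows[0,32) x cols[4,5) = 32x1
Op 4 fold_down: fold axis h@16; visible region now rows[16,32) x cols[4,5) = 16x1
Op 5 cut(1, 0): punch at orig (17,4); cuts so far [(17, 4)]; region rows[16,32) x cols[4,5) = 16x1
Unfold 1 (reflect across h@16): 2 holes -> [(14, 4), (17, 4)]
Unfold 2 (reflect across v@5): 4 holes -> [(14, 4), (14, 5), (17, 4), (17, 5)]
Unfold 3 (reflect across v@6): 8 holes -> [(14, 4), (14, 5), (14, 6), (14, 7), (17, 4), (17, 5), (17, 6), (17, 7)]
Unfold 4 (reflect across v@4): 16 holes -> [(14, 0), (14, 1), (14, 2), (14, 3), (14, 4), (14, 5), (14, 6), (14, 7), (17, 0), (17, 1), (17, 2), (17, 3), (17, 4), (17, 5), (17, 6), (17, 7)]
Holes: [(14, 0), (14, 1), (14, 2), (14, 3), (14, 4), (14, 5), (14, 6), (14, 7), (17, 0), (17, 1), (17, 2), (17, 3), (17, 4), (17, 5), (17, 6), (17, 7)]

Answer: yes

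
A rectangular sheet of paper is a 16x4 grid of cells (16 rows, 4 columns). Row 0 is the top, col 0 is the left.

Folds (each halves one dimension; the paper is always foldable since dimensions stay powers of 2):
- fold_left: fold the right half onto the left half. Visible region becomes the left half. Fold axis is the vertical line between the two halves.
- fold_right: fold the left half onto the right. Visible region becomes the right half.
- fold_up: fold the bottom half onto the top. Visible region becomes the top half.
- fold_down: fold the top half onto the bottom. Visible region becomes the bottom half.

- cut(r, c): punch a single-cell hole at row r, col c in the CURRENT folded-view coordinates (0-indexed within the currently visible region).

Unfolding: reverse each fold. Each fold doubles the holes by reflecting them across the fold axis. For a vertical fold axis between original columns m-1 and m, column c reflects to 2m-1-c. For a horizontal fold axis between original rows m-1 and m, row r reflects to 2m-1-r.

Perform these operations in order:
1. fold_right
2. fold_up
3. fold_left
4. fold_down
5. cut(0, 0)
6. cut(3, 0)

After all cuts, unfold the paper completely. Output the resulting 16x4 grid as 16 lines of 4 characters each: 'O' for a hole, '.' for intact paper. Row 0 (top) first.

Op 1 fold_right: fold axis v@2; visible region now rows[0,16) x cols[2,4) = 16x2
Op 2 fold_up: fold axis h@8; visible region now rows[0,8) x cols[2,4) = 8x2
Op 3 fold_left: fold axis v@3; visible region now rows[0,8) x cols[2,3) = 8x1
Op 4 fold_down: fold axis h@4; visible region now rows[4,8) x cols[2,3) = 4x1
Op 5 cut(0, 0): punch at orig (4,2); cuts so far [(4, 2)]; region rows[4,8) x cols[2,3) = 4x1
Op 6 cut(3, 0): punch at orig (7,2); cuts so far [(4, 2), (7, 2)]; region rows[4,8) x cols[2,3) = 4x1
Unfold 1 (reflect across h@4): 4 holes -> [(0, 2), (3, 2), (4, 2), (7, 2)]
Unfold 2 (reflect across v@3): 8 holes -> [(0, 2), (0, 3), (3, 2), (3, 3), (4, 2), (4, 3), (7, 2), (7, 3)]
Unfold 3 (reflect across h@8): 16 holes -> [(0, 2), (0, 3), (3, 2), (3, 3), (4, 2), (4, 3), (7, 2), (7, 3), (8, 2), (8, 3), (11, 2), (11, 3), (12, 2), (12, 3), (15, 2), (15, 3)]
Unfold 4 (reflect across v@2): 32 holes -> [(0, 0), (0, 1), (0, 2), (0, 3), (3, 0), (3, 1), (3, 2), (3, 3), (4, 0), (4, 1), (4, 2), (4, 3), (7, 0), (7, 1), (7, 2), (7, 3), (8, 0), (8, 1), (8, 2), (8, 3), (11, 0), (11, 1), (11, 2), (11, 3), (12, 0), (12, 1), (12, 2), (12, 3), (15, 0), (15, 1), (15, 2), (15, 3)]

Answer: OOOO
....
....
OOOO
OOOO
....
....
OOOO
OOOO
....
....
OOOO
OOOO
....
....
OOOO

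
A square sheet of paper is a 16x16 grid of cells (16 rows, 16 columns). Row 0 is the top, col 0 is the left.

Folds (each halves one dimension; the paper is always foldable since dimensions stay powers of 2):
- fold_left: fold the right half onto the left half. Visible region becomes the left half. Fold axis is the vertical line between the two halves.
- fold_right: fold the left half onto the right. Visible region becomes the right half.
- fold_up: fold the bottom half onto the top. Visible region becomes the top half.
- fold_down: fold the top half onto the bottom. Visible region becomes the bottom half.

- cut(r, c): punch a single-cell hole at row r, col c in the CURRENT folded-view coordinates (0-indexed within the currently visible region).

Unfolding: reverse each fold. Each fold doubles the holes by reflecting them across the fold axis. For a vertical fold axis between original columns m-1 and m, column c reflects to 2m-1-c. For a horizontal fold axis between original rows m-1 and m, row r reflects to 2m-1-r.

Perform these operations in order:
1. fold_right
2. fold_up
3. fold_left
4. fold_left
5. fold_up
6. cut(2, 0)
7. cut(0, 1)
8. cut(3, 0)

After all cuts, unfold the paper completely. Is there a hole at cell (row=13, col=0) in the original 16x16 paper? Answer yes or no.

Answer: yes

Derivation:
Op 1 fold_right: fold axis v@8; visible region now rows[0,16) x cols[8,16) = 16x8
Op 2 fold_up: fold axis h@8; visible region now rows[0,8) x cols[8,16) = 8x8
Op 3 fold_left: fold axis v@12; visible region now rows[0,8) x cols[8,12) = 8x4
Op 4 fold_left: fold axis v@10; visible region now rows[0,8) x cols[8,10) = 8x2
Op 5 fold_up: fold axis h@4; visible region now rows[0,4) x cols[8,10) = 4x2
Op 6 cut(2, 0): punch at orig (2,8); cuts so far [(2, 8)]; region rows[0,4) x cols[8,10) = 4x2
Op 7 cut(0, 1): punch at orig (0,9); cuts so far [(0, 9), (2, 8)]; region rows[0,4) x cols[8,10) = 4x2
Op 8 cut(3, 0): punch at orig (3,8); cuts so far [(0, 9), (2, 8), (3, 8)]; region rows[0,4) x cols[8,10) = 4x2
Unfold 1 (reflect across h@4): 6 holes -> [(0, 9), (2, 8), (3, 8), (4, 8), (5, 8), (7, 9)]
Unfold 2 (reflect across v@10): 12 holes -> [(0, 9), (0, 10), (2, 8), (2, 11), (3, 8), (3, 11), (4, 8), (4, 11), (5, 8), (5, 11), (7, 9), (7, 10)]
Unfold 3 (reflect across v@12): 24 holes -> [(0, 9), (0, 10), (0, 13), (0, 14), (2, 8), (2, 11), (2, 12), (2, 15), (3, 8), (3, 11), (3, 12), (3, 15), (4, 8), (4, 11), (4, 12), (4, 15), (5, 8), (5, 11), (5, 12), (5, 15), (7, 9), (7, 10), (7, 13), (7, 14)]
Unfold 4 (reflect across h@8): 48 holes -> [(0, 9), (0, 10), (0, 13), (0, 14), (2, 8), (2, 11), (2, 12), (2, 15), (3, 8), (3, 11), (3, 12), (3, 15), (4, 8), (4, 11), (4, 12), (4, 15), (5, 8), (5, 11), (5, 12), (5, 15), (7, 9), (7, 10), (7, 13), (7, 14), (8, 9), (8, 10), (8, 13), (8, 14), (10, 8), (10, 11), (10, 12), (10, 15), (11, 8), (11, 11), (11, 12), (11, 15), (12, 8), (12, 11), (12, 12), (12, 15), (13, 8), (13, 11), (13, 12), (13, 15), (15, 9), (15, 10), (15, 13), (15, 14)]
Unfold 5 (reflect across v@8): 96 holes -> [(0, 1), (0, 2), (0, 5), (0, 6), (0, 9), (0, 10), (0, 13), (0, 14), (2, 0), (2, 3), (2, 4), (2, 7), (2, 8), (2, 11), (2, 12), (2, 15), (3, 0), (3, 3), (3, 4), (3, 7), (3, 8), (3, 11), (3, 12), (3, 15), (4, 0), (4, 3), (4, 4), (4, 7), (4, 8), (4, 11), (4, 12), (4, 15), (5, 0), (5, 3), (5, 4), (5, 7), (5, 8), (5, 11), (5, 12), (5, 15), (7, 1), (7, 2), (7, 5), (7, 6), (7, 9), (7, 10), (7, 13), (7, 14), (8, 1), (8, 2), (8, 5), (8, 6), (8, 9), (8, 10), (8, 13), (8, 14), (10, 0), (10, 3), (10, 4), (10, 7), (10, 8), (10, 11), (10, 12), (10, 15), (11, 0), (11, 3), (11, 4), (11, 7), (11, 8), (11, 11), (11, 12), (11, 15), (12, 0), (12, 3), (12, 4), (12, 7), (12, 8), (12, 11), (12, 12), (12, 15), (13, 0), (13, 3), (13, 4), (13, 7), (13, 8), (13, 11), (13, 12), (13, 15), (15, 1), (15, 2), (15, 5), (15, 6), (15, 9), (15, 10), (15, 13), (15, 14)]
Holes: [(0, 1), (0, 2), (0, 5), (0, 6), (0, 9), (0, 10), (0, 13), (0, 14), (2, 0), (2, 3), (2, 4), (2, 7), (2, 8), (2, 11), (2, 12), (2, 15), (3, 0), (3, 3), (3, 4), (3, 7), (3, 8), (3, 11), (3, 12), (3, 15), (4, 0), (4, 3), (4, 4), (4, 7), (4, 8), (4, 11), (4, 12), (4, 15), (5, 0), (5, 3), (5, 4), (5, 7), (5, 8), (5, 11), (5, 12), (5, 15), (7, 1), (7, 2), (7, 5), (7, 6), (7, 9), (7, 10), (7, 13), (7, 14), (8, 1), (8, 2), (8, 5), (8, 6), (8, 9), (8, 10), (8, 13), (8, 14), (10, 0), (10, 3), (10, 4), (10, 7), (10, 8), (10, 11), (10, 12), (10, 15), (11, 0), (11, 3), (11, 4), (11, 7), (11, 8), (11, 11), (11, 12), (11, 15), (12, 0), (12, 3), (12, 4), (12, 7), (12, 8), (12, 11), (12, 12), (12, 15), (13, 0), (13, 3), (13, 4), (13, 7), (13, 8), (13, 11), (13, 12), (13, 15), (15, 1), (15, 2), (15, 5), (15, 6), (15, 9), (15, 10), (15, 13), (15, 14)]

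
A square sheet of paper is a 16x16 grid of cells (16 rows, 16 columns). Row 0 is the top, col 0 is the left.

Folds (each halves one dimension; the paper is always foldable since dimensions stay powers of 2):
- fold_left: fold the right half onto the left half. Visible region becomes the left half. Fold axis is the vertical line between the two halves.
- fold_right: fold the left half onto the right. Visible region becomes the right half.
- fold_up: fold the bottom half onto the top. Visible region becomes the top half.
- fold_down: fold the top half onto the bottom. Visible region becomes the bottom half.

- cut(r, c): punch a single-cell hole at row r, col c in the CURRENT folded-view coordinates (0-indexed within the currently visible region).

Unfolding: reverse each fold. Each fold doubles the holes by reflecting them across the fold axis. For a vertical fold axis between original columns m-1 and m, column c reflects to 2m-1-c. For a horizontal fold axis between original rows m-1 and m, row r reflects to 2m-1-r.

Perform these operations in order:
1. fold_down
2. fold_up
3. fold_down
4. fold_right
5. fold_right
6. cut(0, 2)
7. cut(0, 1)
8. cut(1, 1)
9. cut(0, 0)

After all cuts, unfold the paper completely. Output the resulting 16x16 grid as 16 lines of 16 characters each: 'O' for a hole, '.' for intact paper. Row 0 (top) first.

Op 1 fold_down: fold axis h@8; visible region now rows[8,16) x cols[0,16) = 8x16
Op 2 fold_up: fold axis h@12; visible region now rows[8,12) x cols[0,16) = 4x16
Op 3 fold_down: fold axis h@10; visible region now rows[10,12) x cols[0,16) = 2x16
Op 4 fold_right: fold axis v@8; visible region now rows[10,12) x cols[8,16) = 2x8
Op 5 fold_right: fold axis v@12; visible region now rows[10,12) x cols[12,16) = 2x4
Op 6 cut(0, 2): punch at orig (10,14); cuts so far [(10, 14)]; region rows[10,12) x cols[12,16) = 2x4
Op 7 cut(0, 1): punch at orig (10,13); cuts so far [(10, 13), (10, 14)]; region rows[10,12) x cols[12,16) = 2x4
Op 8 cut(1, 1): punch at orig (11,13); cuts so far [(10, 13), (10, 14), (11, 13)]; region rows[10,12) x cols[12,16) = 2x4
Op 9 cut(0, 0): punch at orig (10,12); cuts so far [(10, 12), (10, 13), (10, 14), (11, 13)]; region rows[10,12) x cols[12,16) = 2x4
Unfold 1 (reflect across v@12): 8 holes -> [(10, 9), (10, 10), (10, 11), (10, 12), (10, 13), (10, 14), (11, 10), (11, 13)]
Unfold 2 (reflect across v@8): 16 holes -> [(10, 1), (10, 2), (10, 3), (10, 4), (10, 5), (10, 6), (10, 9), (10, 10), (10, 11), (10, 12), (10, 13), (10, 14), (11, 2), (11, 5), (11, 10), (11, 13)]
Unfold 3 (reflect across h@10): 32 holes -> [(8, 2), (8, 5), (8, 10), (8, 13), (9, 1), (9, 2), (9, 3), (9, 4), (9, 5), (9, 6), (9, 9), (9, 10), (9, 11), (9, 12), (9, 13), (9, 14), (10, 1), (10, 2), (10, 3), (10, 4), (10, 5), (10, 6), (10, 9), (10, 10), (10, 11), (10, 12), (10, 13), (10, 14), (11, 2), (11, 5), (11, 10), (11, 13)]
Unfold 4 (reflect across h@12): 64 holes -> [(8, 2), (8, 5), (8, 10), (8, 13), (9, 1), (9, 2), (9, 3), (9, 4), (9, 5), (9, 6), (9, 9), (9, 10), (9, 11), (9, 12), (9, 13), (9, 14), (10, 1), (10, 2), (10, 3), (10, 4), (10, 5), (10, 6), (10, 9), (10, 10), (10, 11), (10, 12), (10, 13), (10, 14), (11, 2), (11, 5), (11, 10), (11, 13), (12, 2), (12, 5), (12, 10), (12, 13), (13, 1), (13, 2), (13, 3), (13, 4), (13, 5), (13, 6), (13, 9), (13, 10), (13, 11), (13, 12), (13, 13), (13, 14), (14, 1), (14, 2), (14, 3), (14, 4), (14, 5), (14, 6), (14, 9), (14, 10), (14, 11), (14, 12), (14, 13), (14, 14), (15, 2), (15, 5), (15, 10), (15, 13)]
Unfold 5 (reflect across h@8): 128 holes -> [(0, 2), (0, 5), (0, 10), (0, 13), (1, 1), (1, 2), (1, 3), (1, 4), (1, 5), (1, 6), (1, 9), (1, 10), (1, 11), (1, 12), (1, 13), (1, 14), (2, 1), (2, 2), (2, 3), (2, 4), (2, 5), (2, 6), (2, 9), (2, 10), (2, 11), (2, 12), (2, 13), (2, 14), (3, 2), (3, 5), (3, 10), (3, 13), (4, 2), (4, 5), (4, 10), (4, 13), (5, 1), (5, 2), (5, 3), (5, 4), (5, 5), (5, 6), (5, 9), (5, 10), (5, 11), (5, 12), (5, 13), (5, 14), (6, 1), (6, 2), (6, 3), (6, 4), (6, 5), (6, 6), (6, 9), (6, 10), (6, 11), (6, 12), (6, 13), (6, 14), (7, 2), (7, 5), (7, 10), (7, 13), (8, 2), (8, 5), (8, 10), (8, 13), (9, 1), (9, 2), (9, 3), (9, 4), (9, 5), (9, 6), (9, 9), (9, 10), (9, 11), (9, 12), (9, 13), (9, 14), (10, 1), (10, 2), (10, 3), (10, 4), (10, 5), (10, 6), (10, 9), (10, 10), (10, 11), (10, 12), (10, 13), (10, 14), (11, 2), (11, 5), (11, 10), (11, 13), (12, 2), (12, 5), (12, 10), (12, 13), (13, 1), (13, 2), (13, 3), (13, 4), (13, 5), (13, 6), (13, 9), (13, 10), (13, 11), (13, 12), (13, 13), (13, 14), (14, 1), (14, 2), (14, 3), (14, 4), (14, 5), (14, 6), (14, 9), (14, 10), (14, 11), (14, 12), (14, 13), (14, 14), (15, 2), (15, 5), (15, 10), (15, 13)]

Answer: ..O..O....O..O..
.OOOOOO..OOOOOO.
.OOOOOO..OOOOOO.
..O..O....O..O..
..O..O....O..O..
.OOOOOO..OOOOOO.
.OOOOOO..OOOOOO.
..O..O....O..O..
..O..O....O..O..
.OOOOOO..OOOOOO.
.OOOOOO..OOOOOO.
..O..O....O..O..
..O..O....O..O..
.OOOOOO..OOOOOO.
.OOOOOO..OOOOOO.
..O..O....O..O..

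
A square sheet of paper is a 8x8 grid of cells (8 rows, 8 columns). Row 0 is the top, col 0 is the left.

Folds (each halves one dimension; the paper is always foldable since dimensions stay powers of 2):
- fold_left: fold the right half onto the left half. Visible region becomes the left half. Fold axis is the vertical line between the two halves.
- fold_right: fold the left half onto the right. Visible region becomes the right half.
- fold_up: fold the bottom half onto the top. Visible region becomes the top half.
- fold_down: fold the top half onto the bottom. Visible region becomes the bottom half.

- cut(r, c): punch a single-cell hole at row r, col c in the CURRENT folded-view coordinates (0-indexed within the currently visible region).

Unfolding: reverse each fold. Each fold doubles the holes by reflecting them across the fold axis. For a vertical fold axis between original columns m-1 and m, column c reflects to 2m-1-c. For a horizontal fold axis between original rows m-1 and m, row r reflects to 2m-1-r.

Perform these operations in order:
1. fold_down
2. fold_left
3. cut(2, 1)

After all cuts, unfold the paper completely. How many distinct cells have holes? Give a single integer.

Answer: 4

Derivation:
Op 1 fold_down: fold axis h@4; visible region now rows[4,8) x cols[0,8) = 4x8
Op 2 fold_left: fold axis v@4; visible region now rows[4,8) x cols[0,4) = 4x4
Op 3 cut(2, 1): punch at orig (6,1); cuts so far [(6, 1)]; region rows[4,8) x cols[0,4) = 4x4
Unfold 1 (reflect across v@4): 2 holes -> [(6, 1), (6, 6)]
Unfold 2 (reflect across h@4): 4 holes -> [(1, 1), (1, 6), (6, 1), (6, 6)]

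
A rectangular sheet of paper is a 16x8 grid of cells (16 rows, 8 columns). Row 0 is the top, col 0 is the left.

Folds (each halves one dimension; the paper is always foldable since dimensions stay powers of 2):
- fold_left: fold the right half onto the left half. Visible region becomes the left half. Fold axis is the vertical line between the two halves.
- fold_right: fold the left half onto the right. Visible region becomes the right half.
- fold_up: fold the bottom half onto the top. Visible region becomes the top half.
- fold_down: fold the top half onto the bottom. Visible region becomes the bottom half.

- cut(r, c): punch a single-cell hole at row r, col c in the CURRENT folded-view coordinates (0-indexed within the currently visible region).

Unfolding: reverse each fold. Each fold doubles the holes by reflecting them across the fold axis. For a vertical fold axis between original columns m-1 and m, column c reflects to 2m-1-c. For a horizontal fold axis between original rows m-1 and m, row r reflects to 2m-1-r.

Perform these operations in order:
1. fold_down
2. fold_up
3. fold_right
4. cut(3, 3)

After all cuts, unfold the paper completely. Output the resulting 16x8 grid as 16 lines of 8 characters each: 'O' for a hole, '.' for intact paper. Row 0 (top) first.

Answer: ........
........
........
O......O
O......O
........
........
........
........
........
........
O......O
O......O
........
........
........

Derivation:
Op 1 fold_down: fold axis h@8; visible region now rows[8,16) x cols[0,8) = 8x8
Op 2 fold_up: fold axis h@12; visible region now rows[8,12) x cols[0,8) = 4x8
Op 3 fold_right: fold axis v@4; visible region now rows[8,12) x cols[4,8) = 4x4
Op 4 cut(3, 3): punch at orig (11,7); cuts so far [(11, 7)]; region rows[8,12) x cols[4,8) = 4x4
Unfold 1 (reflect across v@4): 2 holes -> [(11, 0), (11, 7)]
Unfold 2 (reflect across h@12): 4 holes -> [(11, 0), (11, 7), (12, 0), (12, 7)]
Unfold 3 (reflect across h@8): 8 holes -> [(3, 0), (3, 7), (4, 0), (4, 7), (11, 0), (11, 7), (12, 0), (12, 7)]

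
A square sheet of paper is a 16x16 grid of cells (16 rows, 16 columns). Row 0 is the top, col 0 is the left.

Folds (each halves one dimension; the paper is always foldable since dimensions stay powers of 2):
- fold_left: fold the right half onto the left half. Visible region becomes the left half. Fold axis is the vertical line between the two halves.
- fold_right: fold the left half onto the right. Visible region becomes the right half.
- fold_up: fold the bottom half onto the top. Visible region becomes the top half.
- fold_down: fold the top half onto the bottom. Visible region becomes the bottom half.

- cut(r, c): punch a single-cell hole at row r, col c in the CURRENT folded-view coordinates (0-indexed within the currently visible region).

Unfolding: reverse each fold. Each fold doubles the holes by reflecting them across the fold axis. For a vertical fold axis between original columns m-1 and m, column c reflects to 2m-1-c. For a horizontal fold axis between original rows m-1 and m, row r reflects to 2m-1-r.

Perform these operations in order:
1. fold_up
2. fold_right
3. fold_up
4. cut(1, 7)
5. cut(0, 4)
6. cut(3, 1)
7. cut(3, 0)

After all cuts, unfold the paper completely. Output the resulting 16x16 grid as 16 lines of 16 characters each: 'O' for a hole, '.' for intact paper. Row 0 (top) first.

Op 1 fold_up: fold axis h@8; visible region now rows[0,8) x cols[0,16) = 8x16
Op 2 fold_right: fold axis v@8; visible region now rows[0,8) x cols[8,16) = 8x8
Op 3 fold_up: fold axis h@4; visible region now rows[0,4) x cols[8,16) = 4x8
Op 4 cut(1, 7): punch at orig (1,15); cuts so far [(1, 15)]; region rows[0,4) x cols[8,16) = 4x8
Op 5 cut(0, 4): punch at orig (0,12); cuts so far [(0, 12), (1, 15)]; region rows[0,4) x cols[8,16) = 4x8
Op 6 cut(3, 1): punch at orig (3,9); cuts so far [(0, 12), (1, 15), (3, 9)]; region rows[0,4) x cols[8,16) = 4x8
Op 7 cut(3, 0): punch at orig (3,8); cuts so far [(0, 12), (1, 15), (3, 8), (3, 9)]; region rows[0,4) x cols[8,16) = 4x8
Unfold 1 (reflect across h@4): 8 holes -> [(0, 12), (1, 15), (3, 8), (3, 9), (4, 8), (4, 9), (6, 15), (7, 12)]
Unfold 2 (reflect across v@8): 16 holes -> [(0, 3), (0, 12), (1, 0), (1, 15), (3, 6), (3, 7), (3, 8), (3, 9), (4, 6), (4, 7), (4, 8), (4, 9), (6, 0), (6, 15), (7, 3), (7, 12)]
Unfold 3 (reflect across h@8): 32 holes -> [(0, 3), (0, 12), (1, 0), (1, 15), (3, 6), (3, 7), (3, 8), (3, 9), (4, 6), (4, 7), (4, 8), (4, 9), (6, 0), (6, 15), (7, 3), (7, 12), (8, 3), (8, 12), (9, 0), (9, 15), (11, 6), (11, 7), (11, 8), (11, 9), (12, 6), (12, 7), (12, 8), (12, 9), (14, 0), (14, 15), (15, 3), (15, 12)]

Answer: ...O........O...
O..............O
................
......OOOO......
......OOOO......
................
O..............O
...O........O...
...O........O...
O..............O
................
......OOOO......
......OOOO......
................
O..............O
...O........O...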